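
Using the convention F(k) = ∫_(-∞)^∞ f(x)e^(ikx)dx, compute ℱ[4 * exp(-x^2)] 4 * sqrt(pi) * exp(-k^2/4)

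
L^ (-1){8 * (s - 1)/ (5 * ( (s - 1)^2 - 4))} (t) 8 * exp (t) * cosh (2 * t)/5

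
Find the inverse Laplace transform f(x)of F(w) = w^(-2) x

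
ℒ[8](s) 8/s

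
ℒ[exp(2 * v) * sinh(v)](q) 1/((q - 2)^2 - 1)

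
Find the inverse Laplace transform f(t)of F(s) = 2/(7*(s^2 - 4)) sinh(2*t)/7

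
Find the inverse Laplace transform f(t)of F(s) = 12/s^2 12 * t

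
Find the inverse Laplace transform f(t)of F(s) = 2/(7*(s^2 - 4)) sinh(2*t)/7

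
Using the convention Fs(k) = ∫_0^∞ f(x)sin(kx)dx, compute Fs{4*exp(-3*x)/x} 4*atan(k/3)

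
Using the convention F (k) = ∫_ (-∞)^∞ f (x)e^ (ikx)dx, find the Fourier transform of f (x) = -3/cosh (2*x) -3*pi/ (2*cosh (pi*k/4))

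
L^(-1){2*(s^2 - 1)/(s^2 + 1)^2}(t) 2*t*cos(t)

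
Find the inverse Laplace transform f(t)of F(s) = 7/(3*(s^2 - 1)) 7*sinh(t)/3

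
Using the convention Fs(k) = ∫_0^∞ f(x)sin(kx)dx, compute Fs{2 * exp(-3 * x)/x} 2 * atan(k/3)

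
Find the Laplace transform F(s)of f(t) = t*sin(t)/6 s/(3*(s^2 + 1)^2)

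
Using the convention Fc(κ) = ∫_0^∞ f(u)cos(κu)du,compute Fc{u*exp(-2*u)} (4 - κ^2)/(κ^2 + 4)^2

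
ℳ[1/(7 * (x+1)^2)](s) (-pi * s+pi)/(7 * sin(pi * s))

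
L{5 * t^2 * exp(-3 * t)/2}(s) 5/(s + 3)^3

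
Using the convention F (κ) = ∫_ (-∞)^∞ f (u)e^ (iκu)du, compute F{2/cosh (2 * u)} pi/cosh (pi * κ/4)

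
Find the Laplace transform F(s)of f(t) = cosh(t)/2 s/(2*(s^2 - 1))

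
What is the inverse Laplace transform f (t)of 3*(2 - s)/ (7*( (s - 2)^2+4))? -3*exp (2*t)*cos (2*t)/7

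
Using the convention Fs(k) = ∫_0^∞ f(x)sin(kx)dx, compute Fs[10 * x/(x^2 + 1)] 5 * pi * exp(-k)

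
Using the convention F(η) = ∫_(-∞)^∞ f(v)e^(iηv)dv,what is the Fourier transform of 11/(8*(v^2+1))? 11*pi*exp(-Abs(η))/8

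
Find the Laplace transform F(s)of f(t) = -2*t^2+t s^(-2) - 4/s^3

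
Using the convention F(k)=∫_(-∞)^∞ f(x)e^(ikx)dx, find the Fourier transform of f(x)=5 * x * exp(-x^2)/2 5 * I * sqrt(pi) * k * exp(-k^2/4)/4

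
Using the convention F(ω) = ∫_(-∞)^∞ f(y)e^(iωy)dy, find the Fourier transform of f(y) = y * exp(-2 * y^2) sqrt(2) * I * sqrt(pi) * ω * exp(-ω^2/8)/8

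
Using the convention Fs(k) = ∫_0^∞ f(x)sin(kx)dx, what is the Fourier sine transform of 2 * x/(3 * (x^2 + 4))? pi * exp(-2 * k)/3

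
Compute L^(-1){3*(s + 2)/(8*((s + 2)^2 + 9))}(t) 3*exp(-2*t)*cos(3*t)/8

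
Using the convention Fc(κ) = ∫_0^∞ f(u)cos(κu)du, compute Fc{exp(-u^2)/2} sqrt(pi)*exp(-κ^2/4)/4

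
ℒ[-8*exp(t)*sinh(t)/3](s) -8/(3*s*(s - 2))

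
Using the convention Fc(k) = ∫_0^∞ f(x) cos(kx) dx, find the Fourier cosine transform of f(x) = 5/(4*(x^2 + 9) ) 5*pi*exp(-3*k) /24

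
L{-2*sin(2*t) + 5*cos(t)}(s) 5*s/(s^2 + 1) - 4/(s^2 + 4)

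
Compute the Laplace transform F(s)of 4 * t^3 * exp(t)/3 8/(s - 1)^4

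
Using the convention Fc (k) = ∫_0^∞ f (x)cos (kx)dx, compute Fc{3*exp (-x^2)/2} 3*sqrt (pi)*exp (-k^2/4)/4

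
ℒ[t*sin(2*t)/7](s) 4*s/(7*(s^2 + 4)^2)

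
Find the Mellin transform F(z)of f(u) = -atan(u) pi*sec(pi*z/2)/(2*z)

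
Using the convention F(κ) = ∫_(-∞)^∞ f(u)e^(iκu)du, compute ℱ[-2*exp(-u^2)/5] -2*sqrt(pi)*exp(-κ^2/4)/5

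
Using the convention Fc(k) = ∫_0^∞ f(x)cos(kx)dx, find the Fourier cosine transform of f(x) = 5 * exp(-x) 5/(k^2 + 1)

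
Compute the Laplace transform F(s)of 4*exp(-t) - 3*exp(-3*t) 4/(s + 1) - 3/(s + 3)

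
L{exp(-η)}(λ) 1/(λ + 1)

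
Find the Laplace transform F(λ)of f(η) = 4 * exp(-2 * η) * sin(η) 4/((λ + 2)^2 + 1)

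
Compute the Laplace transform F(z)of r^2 2/z^3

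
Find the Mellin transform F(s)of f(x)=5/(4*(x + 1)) 5*pi*csc(pi*s)/4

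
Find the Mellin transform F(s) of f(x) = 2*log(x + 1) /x -2*pi*csc(pi*s) /(s - 1) 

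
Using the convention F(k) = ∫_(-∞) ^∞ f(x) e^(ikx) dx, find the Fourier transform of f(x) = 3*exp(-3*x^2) sqrt(3)*sqrt(pi)*exp(-k^2/12) 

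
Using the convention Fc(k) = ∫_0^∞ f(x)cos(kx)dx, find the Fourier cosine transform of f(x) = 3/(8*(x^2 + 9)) pi*exp(-3*k)/16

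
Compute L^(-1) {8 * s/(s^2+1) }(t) 8 * cos(t) 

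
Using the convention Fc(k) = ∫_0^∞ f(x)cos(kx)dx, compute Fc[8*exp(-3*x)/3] 8/(k^2 + 9)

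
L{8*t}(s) 8/s^2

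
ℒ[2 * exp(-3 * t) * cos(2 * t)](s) 2 * (s + 3) /((s + 3) ^2 + 4) 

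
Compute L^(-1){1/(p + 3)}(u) exp(-3 * u)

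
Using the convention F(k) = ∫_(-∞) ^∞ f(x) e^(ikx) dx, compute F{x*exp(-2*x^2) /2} sqrt(2)*I*sqrt(pi)*k*exp(-k^2/8) /16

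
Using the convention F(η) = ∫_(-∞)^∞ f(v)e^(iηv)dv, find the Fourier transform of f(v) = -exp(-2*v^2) -sqrt(2)*sqrt(pi)*exp(-η^2/8)/2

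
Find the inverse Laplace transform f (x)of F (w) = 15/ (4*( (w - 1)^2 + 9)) 5*exp (x)*sin (3*x)/4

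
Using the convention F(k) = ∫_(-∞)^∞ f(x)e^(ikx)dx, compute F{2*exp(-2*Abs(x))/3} 8/(3*(k^2 + 4))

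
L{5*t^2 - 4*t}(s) 10/s^3 - 4/s^2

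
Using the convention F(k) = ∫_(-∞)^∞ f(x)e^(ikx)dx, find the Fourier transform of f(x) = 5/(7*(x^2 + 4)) 5*pi*exp(-2*Abs(k))/14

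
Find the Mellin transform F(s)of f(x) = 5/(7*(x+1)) 5*pi*csc(pi*s)/7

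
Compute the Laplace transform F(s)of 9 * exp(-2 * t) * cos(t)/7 9 * (s + 2)/(7 * ((s + 2)^2 + 1))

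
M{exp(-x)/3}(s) gamma(s)/3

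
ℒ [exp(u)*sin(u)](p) 1/((p - 1)^2 + 1)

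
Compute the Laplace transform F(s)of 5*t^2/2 5/s^3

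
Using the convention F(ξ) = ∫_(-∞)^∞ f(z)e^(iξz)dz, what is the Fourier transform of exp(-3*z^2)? sqrt(3)*sqrt(pi)*exp(-ξ^2/12)/3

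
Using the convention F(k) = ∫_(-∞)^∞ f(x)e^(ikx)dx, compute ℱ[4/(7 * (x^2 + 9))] 4 * pi * exp(-3 * Abs(k))/21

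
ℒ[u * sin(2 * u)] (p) 4 * p/(p^2 + 4)^2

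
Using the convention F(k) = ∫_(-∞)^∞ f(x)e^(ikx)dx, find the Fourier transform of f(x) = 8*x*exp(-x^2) 4*I*sqrt(pi)*k*exp(-k^2/4)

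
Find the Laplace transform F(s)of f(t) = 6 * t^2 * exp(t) 12/(s - 1)^3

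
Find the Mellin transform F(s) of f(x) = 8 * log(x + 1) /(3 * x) -8 * pi * csc(pi * s) /(3 * s - 3) 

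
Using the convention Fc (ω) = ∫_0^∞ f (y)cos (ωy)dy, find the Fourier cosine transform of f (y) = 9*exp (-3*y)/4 27/ (4*(ω^2 + 9))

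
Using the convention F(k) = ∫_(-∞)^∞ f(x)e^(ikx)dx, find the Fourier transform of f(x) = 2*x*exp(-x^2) I*sqrt(pi)*k*exp(-k^2/4)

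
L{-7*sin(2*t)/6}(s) -7/(3*s^2 + 12)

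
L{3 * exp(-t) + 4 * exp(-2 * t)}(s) 3/(s + 1) + 4/(s + 2)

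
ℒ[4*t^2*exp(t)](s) 8/(s - 1)^3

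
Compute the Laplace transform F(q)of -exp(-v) -1/(q + 1)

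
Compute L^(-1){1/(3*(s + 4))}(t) exp(-4*t)/3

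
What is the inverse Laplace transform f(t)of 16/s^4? 8*t^3/3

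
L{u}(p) p^(-2)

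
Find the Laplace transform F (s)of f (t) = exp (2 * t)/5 1/ (5 * (s - 2))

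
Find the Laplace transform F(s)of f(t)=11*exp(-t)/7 11/(7*(s + 1))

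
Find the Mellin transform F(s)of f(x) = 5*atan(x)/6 -5*pi*sec(pi*s/2)/(12*s)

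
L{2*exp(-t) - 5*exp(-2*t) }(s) 2/(s+1) - 5/(s+2) 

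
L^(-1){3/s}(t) 3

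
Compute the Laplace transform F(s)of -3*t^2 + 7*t 7/s^2 - 6/s^3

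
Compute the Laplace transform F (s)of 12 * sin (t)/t 12 * atan (1/s)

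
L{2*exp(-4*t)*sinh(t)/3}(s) 2/(3*((s + 4)^2-1))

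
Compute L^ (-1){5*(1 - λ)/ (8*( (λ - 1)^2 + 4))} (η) -5*exp (η)*cos (2*η)/8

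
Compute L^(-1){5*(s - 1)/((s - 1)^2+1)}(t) 5*exp(t)*cos(t)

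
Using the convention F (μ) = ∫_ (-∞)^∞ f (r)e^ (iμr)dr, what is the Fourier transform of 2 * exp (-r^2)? 2 * sqrt (pi) * exp (-μ^2/4)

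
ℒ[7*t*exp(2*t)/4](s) 7/(4*(s - 2)^2)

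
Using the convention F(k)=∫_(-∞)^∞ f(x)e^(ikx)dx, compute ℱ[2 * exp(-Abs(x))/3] 4/(3 * (k^2+1))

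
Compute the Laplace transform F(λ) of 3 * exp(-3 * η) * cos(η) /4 3 * (λ + 3) /(4 * ((λ + 3) ^2 + 1) ) 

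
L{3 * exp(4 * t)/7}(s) 3/(7 * (s - 4))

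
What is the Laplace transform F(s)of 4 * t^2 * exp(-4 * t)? 8/(s + 4)^3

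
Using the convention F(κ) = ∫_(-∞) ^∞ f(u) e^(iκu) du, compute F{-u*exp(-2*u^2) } -sqrt(2)*I*sqrt(pi)*κ*exp(-κ^2/8) /8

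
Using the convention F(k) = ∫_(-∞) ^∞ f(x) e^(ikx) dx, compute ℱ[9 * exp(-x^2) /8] 9 * sqrt(pi) * exp(-k^2/4) /8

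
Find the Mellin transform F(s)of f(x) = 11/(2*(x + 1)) 11*pi*csc(pi*s)/2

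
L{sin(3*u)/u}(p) atan(3/p)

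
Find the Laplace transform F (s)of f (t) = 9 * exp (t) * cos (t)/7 9 * (s - 1)/ (7 * ( (s - 1)^2 + 1))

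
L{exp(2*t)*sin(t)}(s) 1/((s - 2)^2 + 1)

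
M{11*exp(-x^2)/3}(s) 11*gamma(s/2)/6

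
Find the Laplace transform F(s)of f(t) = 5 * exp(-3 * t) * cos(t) 5 * (s+3)/((s+3)^2+1)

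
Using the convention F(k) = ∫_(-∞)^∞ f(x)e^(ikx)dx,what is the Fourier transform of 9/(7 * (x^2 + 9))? 3 * pi * exp(-3 * Abs(k))/7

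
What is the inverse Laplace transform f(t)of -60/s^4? -10 * t^3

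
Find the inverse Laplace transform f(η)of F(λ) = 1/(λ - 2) exp(2*η)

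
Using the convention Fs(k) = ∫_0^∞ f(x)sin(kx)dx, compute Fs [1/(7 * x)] pi/14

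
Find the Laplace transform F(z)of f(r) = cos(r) z/(z^2 + 1)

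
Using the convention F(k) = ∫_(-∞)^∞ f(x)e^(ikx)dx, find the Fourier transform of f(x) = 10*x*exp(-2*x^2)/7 5*sqrt(2)*I*sqrt(pi)*k*exp(-k^2/8)/28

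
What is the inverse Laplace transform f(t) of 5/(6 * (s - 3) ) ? 5 * exp(3 * t) /6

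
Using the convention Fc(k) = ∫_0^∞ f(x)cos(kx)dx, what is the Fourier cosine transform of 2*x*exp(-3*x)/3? 2*(9 - k^2)/(3*(k^2 + 9)^2)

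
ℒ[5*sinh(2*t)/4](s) 5/(2*(s^2 - 4))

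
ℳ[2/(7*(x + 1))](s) 2*pi*csc(pi*s)/7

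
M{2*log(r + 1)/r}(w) -2*pi*csc(pi*w)/(w - 1)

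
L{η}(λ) λ^(-2)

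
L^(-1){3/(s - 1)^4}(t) t^3*exp(t)/2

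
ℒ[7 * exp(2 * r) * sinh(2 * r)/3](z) 14/(3 * z * (z - 4))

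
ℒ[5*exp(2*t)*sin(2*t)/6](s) 5/(3*((s - 2)^2 + 4))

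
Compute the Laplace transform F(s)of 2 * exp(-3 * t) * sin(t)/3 2/(3 * ((s + 3)^2 + 1))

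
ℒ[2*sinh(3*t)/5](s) 6/(5*(s^2 - 9))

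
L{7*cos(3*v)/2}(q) 7*q/(2*(q^2 + 9))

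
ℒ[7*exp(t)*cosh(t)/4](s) 7*(s - 1)/(4*s*(s - 2))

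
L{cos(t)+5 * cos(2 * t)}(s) 5 * s/(s^2+4)+s/(s^2+1)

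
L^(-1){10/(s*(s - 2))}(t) 10*exp(t)*sinh(t)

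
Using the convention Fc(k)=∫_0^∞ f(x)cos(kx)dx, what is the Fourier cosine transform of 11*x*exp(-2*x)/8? 11*(4 - k^2)/(8*(k^2 + 4)^2)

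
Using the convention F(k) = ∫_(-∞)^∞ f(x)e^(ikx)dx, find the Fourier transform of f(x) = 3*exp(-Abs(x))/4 3/(2*(k^2+1))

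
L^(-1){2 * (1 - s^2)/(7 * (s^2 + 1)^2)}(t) -2 * t * cos(t)/7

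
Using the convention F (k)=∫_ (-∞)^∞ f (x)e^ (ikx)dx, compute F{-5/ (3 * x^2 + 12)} -5 * pi * exp (-2 * Abs (k))/6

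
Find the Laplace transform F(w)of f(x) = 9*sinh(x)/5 9/(5*(w^2 - 1))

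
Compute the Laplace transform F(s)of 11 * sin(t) 11/(s^2+1)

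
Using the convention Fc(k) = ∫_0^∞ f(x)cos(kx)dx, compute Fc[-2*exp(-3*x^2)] -sqrt(3)*sqrt(pi)*exp(-k^2/12)/3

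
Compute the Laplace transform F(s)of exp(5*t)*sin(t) 1/((s - 5)^2+1)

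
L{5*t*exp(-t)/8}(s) 5/(8*(s + 1)^2)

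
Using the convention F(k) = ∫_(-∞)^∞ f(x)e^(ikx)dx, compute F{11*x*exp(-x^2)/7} 11*I*sqrt(pi)*k*exp(-k^2/4)/14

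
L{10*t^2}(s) 20/s^3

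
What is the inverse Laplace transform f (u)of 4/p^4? 2*u^3/3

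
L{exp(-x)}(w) 1/(w+1)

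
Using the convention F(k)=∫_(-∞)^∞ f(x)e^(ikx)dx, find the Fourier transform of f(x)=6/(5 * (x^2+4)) 3 * pi * exp(-2 * Abs(k))/5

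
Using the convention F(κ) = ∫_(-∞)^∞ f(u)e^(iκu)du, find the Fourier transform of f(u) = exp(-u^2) sqrt(pi)*exp(-κ^2/4)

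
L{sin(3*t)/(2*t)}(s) atan(3/s)/2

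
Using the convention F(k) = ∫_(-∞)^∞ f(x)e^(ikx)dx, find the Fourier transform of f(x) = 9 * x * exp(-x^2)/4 9 * I * sqrt(pi) * k * exp(-k^2/4)/8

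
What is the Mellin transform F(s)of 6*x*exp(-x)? 6*gamma(s + 1)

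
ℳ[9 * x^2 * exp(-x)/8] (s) 9 * gamma(s + 2)/8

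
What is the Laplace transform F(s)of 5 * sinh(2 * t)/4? 5/(2 * (s^2 - 4))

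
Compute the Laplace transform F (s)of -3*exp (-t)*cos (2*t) 3*(-s - 1)/ ( (s+1)^2+4)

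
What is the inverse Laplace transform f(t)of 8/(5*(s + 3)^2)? 8*t*exp(-3*t)/5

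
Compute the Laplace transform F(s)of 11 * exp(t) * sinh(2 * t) 22/((s - 1)^2-4)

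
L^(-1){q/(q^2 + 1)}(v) cos(v)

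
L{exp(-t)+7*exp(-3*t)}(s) 7/(s+3)+1/(s+1)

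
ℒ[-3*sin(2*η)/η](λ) -3*atan(2/λ)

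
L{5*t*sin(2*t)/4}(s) 5*s/(s^2 + 4)^2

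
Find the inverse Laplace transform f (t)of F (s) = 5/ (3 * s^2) 5 * t/3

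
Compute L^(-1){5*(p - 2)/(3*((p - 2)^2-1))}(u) 5*exp(2*u)*cosh(u)/3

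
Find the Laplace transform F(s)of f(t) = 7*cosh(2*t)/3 7*s/(3*(s^2 - 4))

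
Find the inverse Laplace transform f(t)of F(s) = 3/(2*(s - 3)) 3*exp(3*t)/2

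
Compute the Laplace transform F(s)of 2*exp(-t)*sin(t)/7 2/(7*((s + 1)^2 + 1))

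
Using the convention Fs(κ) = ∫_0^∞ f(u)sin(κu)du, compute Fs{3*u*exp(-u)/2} 3*κ/(κ^2 + 1)^2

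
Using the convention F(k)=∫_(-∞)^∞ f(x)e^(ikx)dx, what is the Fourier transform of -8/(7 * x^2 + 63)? -8 * pi * exp(-3 * Abs(k))/21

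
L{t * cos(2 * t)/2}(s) (s^2 - 4)/(2 * (s^2 + 4)^2)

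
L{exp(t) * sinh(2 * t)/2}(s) 1/((s - 1)^2 - 4)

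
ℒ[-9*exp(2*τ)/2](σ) -9/(2*σ - 4)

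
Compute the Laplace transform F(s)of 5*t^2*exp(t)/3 10/(3*(s - 1)^3)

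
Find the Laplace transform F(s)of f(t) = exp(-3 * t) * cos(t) (s + 3)/((s + 3)^2 + 1)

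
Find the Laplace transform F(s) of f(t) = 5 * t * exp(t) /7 5/(7 * (s - 1) ^2) 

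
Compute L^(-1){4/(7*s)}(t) 4/7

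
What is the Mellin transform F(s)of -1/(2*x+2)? -pi*csc(pi*s)/2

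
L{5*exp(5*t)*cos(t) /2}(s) 5*(s - 5) /(2*((s - 5) ^2 + 1) ) 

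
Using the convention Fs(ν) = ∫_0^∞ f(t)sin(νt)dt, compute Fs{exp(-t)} ν/(ν^2 + 1)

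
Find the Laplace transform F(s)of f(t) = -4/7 -4/(7*s)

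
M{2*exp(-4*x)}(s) 2^(1 - 2*s)*gamma(s)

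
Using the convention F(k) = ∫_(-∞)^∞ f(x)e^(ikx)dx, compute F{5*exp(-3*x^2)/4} 5*sqrt(3)*sqrt(pi)*exp(-k^2/12)/12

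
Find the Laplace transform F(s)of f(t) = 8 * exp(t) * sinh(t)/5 8/(5 * s * (s - 2))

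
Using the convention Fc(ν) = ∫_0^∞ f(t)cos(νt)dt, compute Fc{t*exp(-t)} (1 - ν^2)/(ν^2+1)^2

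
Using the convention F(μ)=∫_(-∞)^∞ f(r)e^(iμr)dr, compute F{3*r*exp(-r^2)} 3*I*sqrt(pi)*μ*exp(-μ^2/4)/2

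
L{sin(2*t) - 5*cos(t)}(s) 2/(s^2 + 4) - 5*s/(s^2 + 1)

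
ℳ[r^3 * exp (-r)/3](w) gamma (w+3)/3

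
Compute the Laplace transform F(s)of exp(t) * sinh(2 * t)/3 2/(3 * ((s - 1)^2 - 4))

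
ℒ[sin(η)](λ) 1/(λ^2 + 1)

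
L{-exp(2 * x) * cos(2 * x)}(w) (2 - w)/((w - 2)^2 + 4)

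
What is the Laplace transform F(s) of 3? 3/s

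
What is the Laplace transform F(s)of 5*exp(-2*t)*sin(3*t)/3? 5/((s+2)^2+9)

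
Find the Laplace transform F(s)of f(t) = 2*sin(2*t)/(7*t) 2*atan(2/s)/7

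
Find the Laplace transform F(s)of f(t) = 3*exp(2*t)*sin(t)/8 3/(8*((s - 2)^2 + 1))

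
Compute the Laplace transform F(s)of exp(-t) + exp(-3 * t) 1/(s + 1) + 1/(s + 3)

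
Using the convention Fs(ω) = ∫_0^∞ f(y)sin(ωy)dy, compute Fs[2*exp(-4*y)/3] 2*ω/(3*(ω^2 + 16))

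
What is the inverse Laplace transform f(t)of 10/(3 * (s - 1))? 10 * exp(t)/3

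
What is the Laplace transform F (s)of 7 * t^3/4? 21/ (2 * s^4)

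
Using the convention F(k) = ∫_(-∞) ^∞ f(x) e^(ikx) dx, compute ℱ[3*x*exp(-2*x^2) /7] 3*sqrt(2)*I*sqrt(pi)*k*exp(-k^2/8) /56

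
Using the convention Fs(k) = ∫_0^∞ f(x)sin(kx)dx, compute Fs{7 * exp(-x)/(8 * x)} 7 * atan(k)/8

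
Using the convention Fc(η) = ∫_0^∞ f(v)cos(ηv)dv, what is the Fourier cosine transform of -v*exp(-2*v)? (η^2 - 4)/(η^2 + 4)^2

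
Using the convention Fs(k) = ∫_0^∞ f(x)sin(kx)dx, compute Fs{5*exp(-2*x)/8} 5*k/(8*(k^2 + 4))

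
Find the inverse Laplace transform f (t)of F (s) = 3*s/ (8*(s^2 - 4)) 3*cosh (2*t)/8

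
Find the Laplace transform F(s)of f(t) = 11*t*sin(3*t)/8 33*s/(4*(s^2 + 9)^2)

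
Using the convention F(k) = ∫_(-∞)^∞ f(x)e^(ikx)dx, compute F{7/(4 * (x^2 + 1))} 7 * pi * exp(-Abs(k))/4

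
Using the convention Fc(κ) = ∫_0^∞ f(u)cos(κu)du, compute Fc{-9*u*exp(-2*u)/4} 9*(κ^2 - 4)/(4*(κ^2 + 4)^2)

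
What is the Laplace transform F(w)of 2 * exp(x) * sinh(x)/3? 2/(3 * w * (w - 2))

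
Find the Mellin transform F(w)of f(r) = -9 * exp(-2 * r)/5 -9 * gamma(w)/(5 * 2^w)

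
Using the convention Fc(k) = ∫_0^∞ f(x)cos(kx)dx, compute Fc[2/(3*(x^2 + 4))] pi*exp(-2*k)/6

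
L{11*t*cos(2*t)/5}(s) 11*(s^2 - 4)/(5*(s^2 + 4)^2)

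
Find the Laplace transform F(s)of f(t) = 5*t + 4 4/s + 5/s^2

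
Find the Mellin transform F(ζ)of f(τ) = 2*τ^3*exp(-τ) 2*gamma(ζ + 3)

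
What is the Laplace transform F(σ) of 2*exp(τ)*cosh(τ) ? 2*(σ - 1) /(σ*(σ - 2) ) 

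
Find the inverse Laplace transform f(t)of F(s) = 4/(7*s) 4/7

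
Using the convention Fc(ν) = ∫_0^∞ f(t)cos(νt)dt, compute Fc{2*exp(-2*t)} 4/(ν^2 + 4)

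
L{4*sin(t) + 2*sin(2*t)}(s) 4/(s^2 + 1) + 4/(s^2 + 4)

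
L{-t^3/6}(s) -1/s^4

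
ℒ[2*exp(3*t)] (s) 2/(s - 3)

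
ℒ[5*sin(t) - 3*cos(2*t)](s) 5/(s^2 + 1) - 3*s/(s^2 + 4)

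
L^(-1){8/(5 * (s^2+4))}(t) 4 * sin(2 * t)/5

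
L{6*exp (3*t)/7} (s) 6/ (7*(s - 3))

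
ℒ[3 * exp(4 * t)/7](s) 3/(7 * (s - 4))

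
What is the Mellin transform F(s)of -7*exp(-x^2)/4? -7*gamma(s/2)/8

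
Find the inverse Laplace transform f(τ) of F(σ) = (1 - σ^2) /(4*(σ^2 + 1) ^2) -τ*cos(τ) /4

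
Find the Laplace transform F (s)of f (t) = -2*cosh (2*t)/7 -2*s/ (7*s^2-28)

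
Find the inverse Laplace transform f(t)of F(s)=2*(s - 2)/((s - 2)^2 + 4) 2*exp(2*t)*cos(2*t)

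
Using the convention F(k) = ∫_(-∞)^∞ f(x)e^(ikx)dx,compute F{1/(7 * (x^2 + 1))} pi * exp(-Abs(k))/7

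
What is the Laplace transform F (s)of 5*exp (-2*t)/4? 5/ (4*(s + 2))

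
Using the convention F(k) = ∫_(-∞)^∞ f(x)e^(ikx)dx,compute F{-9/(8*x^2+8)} -9*pi*exp(-Abs(k))/8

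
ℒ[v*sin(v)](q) 2*q/(q^2 + 1)^2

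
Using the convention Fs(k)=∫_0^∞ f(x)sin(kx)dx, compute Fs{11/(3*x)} 11*pi/6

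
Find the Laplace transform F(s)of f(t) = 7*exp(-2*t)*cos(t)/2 7*(s + 2)/(2*((s + 2)^2 + 1))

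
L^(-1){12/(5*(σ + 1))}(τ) 12*exp(-τ)/5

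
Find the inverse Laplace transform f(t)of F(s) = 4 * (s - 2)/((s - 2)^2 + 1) 4 * exp(2 * t) * cos(t)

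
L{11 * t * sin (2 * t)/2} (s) 22 * s/ (s^2 + 4)^2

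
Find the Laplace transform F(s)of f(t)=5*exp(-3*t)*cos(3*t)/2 5*(s + 3)/(2*((s + 3)^2 + 9))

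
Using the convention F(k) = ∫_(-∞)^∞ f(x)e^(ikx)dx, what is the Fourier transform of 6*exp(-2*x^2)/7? 3*sqrt(2)*sqrt(pi)*exp(-k^2/8)/7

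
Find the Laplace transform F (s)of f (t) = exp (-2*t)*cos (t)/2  (s + 2)/ (2*( (s + 2)^2 + 1))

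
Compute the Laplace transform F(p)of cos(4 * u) p/(p^2 + 16)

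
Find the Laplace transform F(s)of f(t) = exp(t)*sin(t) 1/((s - 1)^2 + 1)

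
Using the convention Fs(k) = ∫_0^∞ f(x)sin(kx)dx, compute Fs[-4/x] -2 * pi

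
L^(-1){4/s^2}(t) 4 * t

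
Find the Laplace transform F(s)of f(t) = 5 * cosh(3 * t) 5 * s/(s^2 - 9)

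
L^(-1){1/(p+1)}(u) exp(-u)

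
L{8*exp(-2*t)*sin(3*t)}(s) 24/((s + 2)^2 + 9)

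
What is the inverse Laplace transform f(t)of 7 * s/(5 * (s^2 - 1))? 7 * cosh(t)/5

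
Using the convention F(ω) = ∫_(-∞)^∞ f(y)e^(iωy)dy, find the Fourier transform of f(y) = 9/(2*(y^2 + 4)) 9*pi*exp(-2*Abs(ω))/4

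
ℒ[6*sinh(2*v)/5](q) 12/(5*(q^2 - 4))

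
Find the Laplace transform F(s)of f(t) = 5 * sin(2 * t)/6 5/(3 * (s^2 + 4))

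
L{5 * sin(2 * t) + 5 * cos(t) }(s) 5 * s/(s^2 + 1) + 10/(s^2 + 4) 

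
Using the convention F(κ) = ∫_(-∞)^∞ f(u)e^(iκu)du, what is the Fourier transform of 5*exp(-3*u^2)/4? 5*sqrt(3)*sqrt(pi)*exp(-κ^2/12)/12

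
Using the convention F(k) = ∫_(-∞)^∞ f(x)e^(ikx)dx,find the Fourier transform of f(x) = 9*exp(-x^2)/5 9*sqrt(pi)*exp(-k^2/4)/5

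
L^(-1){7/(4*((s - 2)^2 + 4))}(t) 7*exp(2*t)*sin(2*t)/8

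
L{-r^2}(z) -2/z^3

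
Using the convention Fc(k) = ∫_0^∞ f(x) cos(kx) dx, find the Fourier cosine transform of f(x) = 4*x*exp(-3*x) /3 4*(9 - k^2) /(3*(k^2 + 9) ^2) 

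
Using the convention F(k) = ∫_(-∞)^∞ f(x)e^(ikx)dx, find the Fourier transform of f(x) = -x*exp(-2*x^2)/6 -sqrt(2)*I*sqrt(pi)*k*exp(-k^2/8)/48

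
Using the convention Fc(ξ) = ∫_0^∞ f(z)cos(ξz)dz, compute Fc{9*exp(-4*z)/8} 9/(2*(ξ^2 + 16))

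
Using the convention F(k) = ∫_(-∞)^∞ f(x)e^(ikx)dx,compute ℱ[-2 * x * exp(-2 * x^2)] -sqrt(2) * I * sqrt(pi) * k * exp(-k^2/8)/4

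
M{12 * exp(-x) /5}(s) 12 * gamma(s) /5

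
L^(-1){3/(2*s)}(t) 3/2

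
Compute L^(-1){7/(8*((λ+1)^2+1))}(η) 7*exp(-η)*sin(η)/8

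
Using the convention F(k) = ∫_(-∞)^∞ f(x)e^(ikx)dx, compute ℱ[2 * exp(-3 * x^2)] 2 * sqrt(3) * sqrt(pi) * exp(-k^2/12)/3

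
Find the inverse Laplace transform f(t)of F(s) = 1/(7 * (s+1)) exp(-t)/7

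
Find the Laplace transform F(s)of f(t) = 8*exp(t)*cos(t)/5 8*(s - 1)/(5*((s - 1)^2 + 1))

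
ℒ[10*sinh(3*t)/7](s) 30/(7*(s^2 - 9))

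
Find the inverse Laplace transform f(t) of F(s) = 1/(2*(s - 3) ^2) t*exp(3*t) /2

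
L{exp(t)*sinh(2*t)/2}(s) 1/((s - 1)^2 - 4)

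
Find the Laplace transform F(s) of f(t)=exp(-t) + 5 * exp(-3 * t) 5/(s + 3) + 1/(s + 1) 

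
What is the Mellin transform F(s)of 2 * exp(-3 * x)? 2 * gamma(s)/3^s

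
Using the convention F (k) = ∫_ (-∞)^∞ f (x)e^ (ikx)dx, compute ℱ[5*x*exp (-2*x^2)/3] 5*sqrt (2)*I*sqrt (pi)*k*exp (-k^2/8)/24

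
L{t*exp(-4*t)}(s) (s+4)^(-2)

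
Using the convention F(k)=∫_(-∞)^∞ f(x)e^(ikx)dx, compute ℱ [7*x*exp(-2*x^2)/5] 7*sqrt(2)*I*sqrt(pi)*k*exp(-k^2/8)/40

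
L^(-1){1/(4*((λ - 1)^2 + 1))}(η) exp(η)*sin(η)/4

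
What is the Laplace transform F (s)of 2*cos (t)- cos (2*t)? 2*s/ (s^2 + 1)- s/ (s^2 + 4)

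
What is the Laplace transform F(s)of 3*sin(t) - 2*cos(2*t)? 3/(s^2 + 1) - 2*s/(s^2 + 4)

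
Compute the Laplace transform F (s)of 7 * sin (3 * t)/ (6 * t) 7 * atan (3/s)/6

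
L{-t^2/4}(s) -1/(2*s^3) 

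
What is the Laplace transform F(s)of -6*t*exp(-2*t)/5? -6/(5*(s + 2)^2)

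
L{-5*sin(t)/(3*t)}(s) -5*atan(1/s)/3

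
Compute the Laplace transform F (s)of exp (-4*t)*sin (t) 1/ ( (s+4)^2+1)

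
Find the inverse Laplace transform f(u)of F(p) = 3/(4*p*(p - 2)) 3*exp(u)*sinh(u)/4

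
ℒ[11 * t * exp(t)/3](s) 11/(3 * (s - 1)^2)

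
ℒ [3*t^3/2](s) 9/s^4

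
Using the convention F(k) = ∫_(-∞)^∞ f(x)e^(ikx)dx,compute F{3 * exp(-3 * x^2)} sqrt(3) * sqrt(pi) * exp(-k^2/12)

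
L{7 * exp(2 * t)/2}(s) 7/(2 * (s - 2))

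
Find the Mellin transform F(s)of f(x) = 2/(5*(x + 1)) 2*pi*csc(pi*s)/5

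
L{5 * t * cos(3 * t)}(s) 5 * (s^2-9)/(s^2 + 9)^2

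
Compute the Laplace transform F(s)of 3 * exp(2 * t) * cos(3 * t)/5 3 * (s - 2)/(5 * ((s - 2)^2 + 9))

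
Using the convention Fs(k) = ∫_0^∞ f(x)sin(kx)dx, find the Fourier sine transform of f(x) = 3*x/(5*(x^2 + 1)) 3*pi*exp(-k)/10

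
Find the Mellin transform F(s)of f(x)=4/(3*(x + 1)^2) -4*pi*(s - 1)/(3*sin(pi*s))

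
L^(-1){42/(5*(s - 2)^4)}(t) 7*t^3*exp(2*t)/5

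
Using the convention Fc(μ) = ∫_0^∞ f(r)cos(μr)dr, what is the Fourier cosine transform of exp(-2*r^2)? sqrt(2)*sqrt(pi)*exp(-μ^2/8)/4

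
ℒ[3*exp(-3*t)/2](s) 3/(2*(s + 3))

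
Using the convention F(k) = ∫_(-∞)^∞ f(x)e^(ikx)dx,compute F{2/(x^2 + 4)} pi*exp(-2*Abs(k))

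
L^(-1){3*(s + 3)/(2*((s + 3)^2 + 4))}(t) 3*exp(-3*t)*cos(2*t)/2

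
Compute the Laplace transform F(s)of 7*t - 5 7/s^2-5/s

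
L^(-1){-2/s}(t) -2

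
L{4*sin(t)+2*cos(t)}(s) 4/(s^2+1)+2*s/(s^2+1)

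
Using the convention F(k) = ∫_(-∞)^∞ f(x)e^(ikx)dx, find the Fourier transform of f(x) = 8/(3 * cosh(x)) 8 * pi/(3 * cosh(pi * k/2))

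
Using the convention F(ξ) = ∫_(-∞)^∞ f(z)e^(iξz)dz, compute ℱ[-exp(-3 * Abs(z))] -6/(ξ^2 + 9)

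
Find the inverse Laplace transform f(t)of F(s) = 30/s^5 5 * t^4/4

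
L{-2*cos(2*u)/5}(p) -2*p/(5*p^2+20)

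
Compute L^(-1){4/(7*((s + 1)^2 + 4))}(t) 2*exp(-t)*sin(2*t)/7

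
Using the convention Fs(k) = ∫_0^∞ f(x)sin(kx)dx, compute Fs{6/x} 3*pi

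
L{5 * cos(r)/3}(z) 5 * z/(3 * (z^2 + 1))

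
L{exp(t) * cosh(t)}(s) (s - 1)/(s * (s - 2))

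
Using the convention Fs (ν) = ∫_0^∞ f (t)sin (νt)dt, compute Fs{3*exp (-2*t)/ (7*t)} 3*atan (ν/2)/7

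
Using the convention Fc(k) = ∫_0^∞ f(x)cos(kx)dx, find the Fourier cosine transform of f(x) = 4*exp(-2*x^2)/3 sqrt(2)*sqrt(pi)*exp(-k^2/8)/3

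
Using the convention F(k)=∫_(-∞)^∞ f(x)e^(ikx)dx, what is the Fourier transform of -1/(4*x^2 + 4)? -pi*exp(-Abs(k))/4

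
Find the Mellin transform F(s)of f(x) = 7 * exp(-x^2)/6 7 * gamma(s/2)/12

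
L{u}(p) p^(-2)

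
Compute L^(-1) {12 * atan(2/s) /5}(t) 12 * sin(2 * t) /(5 * t) 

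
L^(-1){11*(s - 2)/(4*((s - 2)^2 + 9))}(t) 11*exp(2*t)*cos(3*t)/4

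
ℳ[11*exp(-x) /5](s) 11*gamma(s) /5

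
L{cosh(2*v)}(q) q/(q^2-4)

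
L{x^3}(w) 6/w^4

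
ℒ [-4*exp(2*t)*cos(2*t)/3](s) 4*(2 - s)/(3*((s - 2)^2+4))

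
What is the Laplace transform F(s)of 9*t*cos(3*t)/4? 9*(s^2-9)/(4*(s^2 + 9)^2)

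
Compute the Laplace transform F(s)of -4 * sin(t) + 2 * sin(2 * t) 4/(s^2 + 4)-4/(s^2 + 1)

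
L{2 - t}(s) 2/s - 1/s^2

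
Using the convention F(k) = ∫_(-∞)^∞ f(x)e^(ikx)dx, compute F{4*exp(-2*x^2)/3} 2*sqrt(2)*sqrt(pi)*exp(-k^2/8)/3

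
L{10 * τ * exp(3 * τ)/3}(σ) 10/(3 * (σ - 3)^2)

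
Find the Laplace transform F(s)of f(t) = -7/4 -7/(4 * s)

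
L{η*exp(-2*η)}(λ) (λ + 2)^(-2)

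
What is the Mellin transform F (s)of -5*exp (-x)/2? -5*gamma (s)/2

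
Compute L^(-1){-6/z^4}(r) -r^3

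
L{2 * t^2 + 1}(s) 4/s^3 + 1/s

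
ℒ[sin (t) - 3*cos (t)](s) 1/ (s^2 + 1) - 3*s/ (s^2 + 1)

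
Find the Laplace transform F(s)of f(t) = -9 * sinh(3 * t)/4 -27/(4 * s^2 - 36)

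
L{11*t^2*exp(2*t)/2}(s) 11/(s - 2)^3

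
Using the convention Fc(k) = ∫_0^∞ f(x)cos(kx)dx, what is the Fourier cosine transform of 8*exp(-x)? 8/(k^2 + 1)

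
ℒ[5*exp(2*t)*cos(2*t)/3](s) 5*(s - 2)/(3*((s - 2)^2 + 4))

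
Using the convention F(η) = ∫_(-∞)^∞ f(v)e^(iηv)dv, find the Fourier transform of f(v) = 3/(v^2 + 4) 3 * pi * exp(-2 * Abs(η))/2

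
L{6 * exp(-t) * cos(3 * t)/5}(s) 6 * (s + 1)/(5 * ((s + 1)^2 + 9))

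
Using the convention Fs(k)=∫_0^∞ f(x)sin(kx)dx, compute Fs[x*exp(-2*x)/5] 4*k/(5*(k^2+4)^2)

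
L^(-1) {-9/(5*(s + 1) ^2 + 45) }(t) -3*exp(-t)*sin(3*t) /5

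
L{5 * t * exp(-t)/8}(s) 5/(8 * (s + 1)^2)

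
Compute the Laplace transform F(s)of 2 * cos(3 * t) 2 * s/(s^2+9)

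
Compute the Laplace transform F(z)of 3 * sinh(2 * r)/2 3/(z^2 - 4)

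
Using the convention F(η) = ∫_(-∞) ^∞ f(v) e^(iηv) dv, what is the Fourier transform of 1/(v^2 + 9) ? pi*exp(-3*Abs(η) ) /3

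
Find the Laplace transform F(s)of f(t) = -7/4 -7/(4 * s)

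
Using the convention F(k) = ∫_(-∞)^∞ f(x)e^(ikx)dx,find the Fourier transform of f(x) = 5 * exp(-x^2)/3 5 * sqrt(pi) * exp(-k^2/4)/3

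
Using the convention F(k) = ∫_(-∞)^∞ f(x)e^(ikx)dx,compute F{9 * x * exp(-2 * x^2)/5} 9 * sqrt(2) * I * sqrt(pi) * k * exp(-k^2/8)/40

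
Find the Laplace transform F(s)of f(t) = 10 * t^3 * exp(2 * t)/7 60/(7 * (s - 2)^4)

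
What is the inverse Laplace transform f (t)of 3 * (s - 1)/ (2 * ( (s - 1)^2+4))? 3 * exp (t) * cos (2 * t)/2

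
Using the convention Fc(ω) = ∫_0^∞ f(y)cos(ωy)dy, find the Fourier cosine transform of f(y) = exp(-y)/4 1/(4*(ω^2 + 1))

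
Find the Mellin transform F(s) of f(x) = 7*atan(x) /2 -7*pi*sec(pi*s/2) /(4*s) 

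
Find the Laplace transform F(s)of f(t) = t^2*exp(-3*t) 2/(s + 3)^3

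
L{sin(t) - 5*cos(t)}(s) 1/(s^2+1) - 5*s/(s^2+1)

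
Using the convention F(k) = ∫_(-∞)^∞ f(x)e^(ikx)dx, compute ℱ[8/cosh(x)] 8 * pi/cosh(pi * k/2)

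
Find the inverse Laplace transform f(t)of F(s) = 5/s 5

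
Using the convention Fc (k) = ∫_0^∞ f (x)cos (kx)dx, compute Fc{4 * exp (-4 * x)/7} 16/ (7 * (k^2 + 16))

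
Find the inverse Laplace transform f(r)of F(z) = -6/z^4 -r^3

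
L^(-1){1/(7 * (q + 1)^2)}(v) v * exp(-v)/7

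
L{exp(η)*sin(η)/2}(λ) 1/(2*((λ - 1)^2 + 1))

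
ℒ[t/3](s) 1/(3*s^2)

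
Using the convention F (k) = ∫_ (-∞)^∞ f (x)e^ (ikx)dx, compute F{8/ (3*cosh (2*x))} 4*pi/ (3*cosh (pi*k/4))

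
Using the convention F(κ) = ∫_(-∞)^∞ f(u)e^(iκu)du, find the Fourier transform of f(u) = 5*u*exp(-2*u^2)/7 5*sqrt(2)*I*sqrt(pi)*κ*exp(-κ^2/8)/56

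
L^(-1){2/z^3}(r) r^2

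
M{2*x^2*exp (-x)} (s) 2*gamma (s + 2)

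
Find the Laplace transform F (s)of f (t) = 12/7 12/ (7*s)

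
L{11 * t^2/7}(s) 22/(7 * s^3)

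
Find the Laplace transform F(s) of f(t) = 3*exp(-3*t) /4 3/(4*(s + 3) ) 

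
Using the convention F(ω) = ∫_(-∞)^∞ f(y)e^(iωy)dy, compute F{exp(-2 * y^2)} sqrt(2) * sqrt(pi) * exp(-ω^2/8)/2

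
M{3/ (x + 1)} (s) 3 * pi * csc (pi * s)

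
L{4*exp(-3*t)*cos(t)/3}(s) 4*(s + 3)/(3*((s + 3)^2 + 1))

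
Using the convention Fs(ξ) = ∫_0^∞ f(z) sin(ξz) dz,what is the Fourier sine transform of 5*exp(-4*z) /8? 5*ξ/(8*(ξ^2+16) ) 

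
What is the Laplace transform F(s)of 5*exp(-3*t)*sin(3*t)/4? 15/(4*((s + 3)^2 + 9))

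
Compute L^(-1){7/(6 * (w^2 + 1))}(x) 7 * sin(x)/6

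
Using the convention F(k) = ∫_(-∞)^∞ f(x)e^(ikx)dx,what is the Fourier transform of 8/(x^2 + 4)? 4*pi*exp(-2*Abs(k))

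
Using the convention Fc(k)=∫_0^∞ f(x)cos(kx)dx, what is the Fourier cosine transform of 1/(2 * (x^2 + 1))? pi * exp(-k)/4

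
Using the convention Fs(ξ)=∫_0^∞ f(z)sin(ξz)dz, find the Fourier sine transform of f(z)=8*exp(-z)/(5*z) 8*atan(ξ)/5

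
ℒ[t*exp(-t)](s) (s+1)^(-2)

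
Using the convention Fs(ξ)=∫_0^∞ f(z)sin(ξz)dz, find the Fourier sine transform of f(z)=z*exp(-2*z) 4*ξ/(ξ^2 + 4)^2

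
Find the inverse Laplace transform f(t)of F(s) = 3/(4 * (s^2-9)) sinh(3 * t)/4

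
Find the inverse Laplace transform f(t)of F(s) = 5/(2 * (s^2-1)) 5 * sinh(t)/2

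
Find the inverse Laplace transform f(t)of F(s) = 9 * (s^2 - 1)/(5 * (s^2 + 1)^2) 9 * t * cos(t)/5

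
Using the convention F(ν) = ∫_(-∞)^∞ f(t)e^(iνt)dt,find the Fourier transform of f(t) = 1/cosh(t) pi/cosh(pi * ν/2)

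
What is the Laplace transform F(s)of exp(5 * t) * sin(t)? 1/((s - 5)^2 + 1)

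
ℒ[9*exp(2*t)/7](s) 9/(7*(s - 2))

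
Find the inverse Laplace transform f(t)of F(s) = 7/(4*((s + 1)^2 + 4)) 7*exp(-t)*sin(2*t)/8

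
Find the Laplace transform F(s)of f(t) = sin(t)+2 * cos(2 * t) 1/(s^2+1)+2 * s/(s^2+4)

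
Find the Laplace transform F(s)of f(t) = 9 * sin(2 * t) 18/(s^2 + 4)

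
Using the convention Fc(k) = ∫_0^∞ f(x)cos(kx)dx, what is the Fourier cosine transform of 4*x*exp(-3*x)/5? 4*(9 - k^2)/(5*(k^2 + 9)^2)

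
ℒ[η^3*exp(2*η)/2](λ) 3/(λ - 2)^4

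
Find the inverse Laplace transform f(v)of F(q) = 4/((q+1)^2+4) 2*exp(-v)*sin(2*v)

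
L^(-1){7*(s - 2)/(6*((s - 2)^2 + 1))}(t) 7*exp(2*t)*cos(t)/6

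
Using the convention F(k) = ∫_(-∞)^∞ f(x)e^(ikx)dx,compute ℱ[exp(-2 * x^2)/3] sqrt(2) * sqrt(pi) * exp(-k^2/8)/6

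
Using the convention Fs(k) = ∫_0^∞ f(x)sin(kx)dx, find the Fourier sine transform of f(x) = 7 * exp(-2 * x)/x 7 * atan(k/2)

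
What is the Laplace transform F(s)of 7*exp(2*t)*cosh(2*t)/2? 7*(s - 2)/(2*s*(s - 4))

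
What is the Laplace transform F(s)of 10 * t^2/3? 20/(3 * s^3)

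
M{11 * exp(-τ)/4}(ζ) 11 * gamma(ζ)/4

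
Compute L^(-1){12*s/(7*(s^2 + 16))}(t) 12*cos(4*t)/7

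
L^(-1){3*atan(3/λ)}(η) 3*sin(3*η)/η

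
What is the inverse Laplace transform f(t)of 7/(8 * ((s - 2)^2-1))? 7 * exp(2 * t) * sinh(t)/8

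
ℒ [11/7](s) 11/(7 * s)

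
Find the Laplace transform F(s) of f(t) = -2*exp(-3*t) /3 -2/(3*s + 9) 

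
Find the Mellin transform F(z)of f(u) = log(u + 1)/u -pi * csc(pi * z)/(z - 1)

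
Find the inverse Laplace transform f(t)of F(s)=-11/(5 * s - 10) -11 * exp(2 * t)/5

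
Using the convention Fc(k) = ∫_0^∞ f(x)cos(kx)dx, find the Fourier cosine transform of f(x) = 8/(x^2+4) 2*pi*exp(-2*k)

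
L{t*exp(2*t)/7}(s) 1/(7*(s - 2)^2)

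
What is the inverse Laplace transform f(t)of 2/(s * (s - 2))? 2 * exp(t) * sinh(t)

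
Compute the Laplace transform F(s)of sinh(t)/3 1/(3*(s^2-1))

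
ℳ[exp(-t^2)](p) gamma(p/2)/2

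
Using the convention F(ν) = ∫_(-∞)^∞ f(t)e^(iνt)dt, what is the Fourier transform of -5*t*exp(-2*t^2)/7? -5*sqrt(2)*I*sqrt(pi)*ν*exp(-ν^2/8)/56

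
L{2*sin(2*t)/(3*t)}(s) 2*atan(2/s)/3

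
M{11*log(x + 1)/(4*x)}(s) -11*pi*csc(pi*s)/(4*s - 4)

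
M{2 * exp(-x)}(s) 2 * gamma(s)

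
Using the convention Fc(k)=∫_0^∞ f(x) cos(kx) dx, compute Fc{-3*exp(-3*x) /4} -9/(4*k^2+36) 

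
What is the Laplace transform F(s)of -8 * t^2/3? -16/(3 * s^3)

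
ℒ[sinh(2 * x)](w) 2/(w^2-4)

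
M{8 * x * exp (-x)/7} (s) 8 * gamma (s + 1)/7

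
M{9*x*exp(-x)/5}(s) 9*gamma(s + 1)/5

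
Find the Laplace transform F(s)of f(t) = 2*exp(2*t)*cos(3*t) 2*(s - 2)/((s - 2)^2 + 9)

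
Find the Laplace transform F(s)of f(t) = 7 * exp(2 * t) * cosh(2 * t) 7 * (s - 2)/(s * (s - 4))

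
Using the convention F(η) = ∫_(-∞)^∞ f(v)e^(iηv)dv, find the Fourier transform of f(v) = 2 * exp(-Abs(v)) 4/(η^2 + 1)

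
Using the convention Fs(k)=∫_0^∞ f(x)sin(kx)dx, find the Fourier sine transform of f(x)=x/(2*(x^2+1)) pi*exp(-k)/4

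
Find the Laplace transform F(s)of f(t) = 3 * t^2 6/s^3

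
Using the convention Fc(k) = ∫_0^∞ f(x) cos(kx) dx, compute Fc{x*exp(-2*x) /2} (4 - k^2) /(2*(k^2 + 4) ^2) 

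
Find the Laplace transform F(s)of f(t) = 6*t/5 6/(5*s^2)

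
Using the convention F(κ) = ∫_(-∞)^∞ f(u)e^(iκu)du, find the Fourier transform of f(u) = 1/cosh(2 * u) pi/(2 * cosh(pi * κ/4))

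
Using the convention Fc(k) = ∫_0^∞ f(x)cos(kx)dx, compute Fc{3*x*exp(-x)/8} 3*(1 - k^2)/(8*(k^2 + 1)^2)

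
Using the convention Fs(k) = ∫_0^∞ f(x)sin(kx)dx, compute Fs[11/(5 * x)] 11 * pi/10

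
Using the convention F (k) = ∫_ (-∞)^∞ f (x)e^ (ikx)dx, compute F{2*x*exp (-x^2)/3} I*sqrt (pi)*k*exp (-k^2/4)/3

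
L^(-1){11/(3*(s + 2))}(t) 11*exp(-2*t)/3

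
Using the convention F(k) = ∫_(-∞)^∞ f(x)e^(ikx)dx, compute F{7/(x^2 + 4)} 7*pi*exp(-2*Abs(k))/2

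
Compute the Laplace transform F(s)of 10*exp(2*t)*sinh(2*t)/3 20/(3*s*(s - 4))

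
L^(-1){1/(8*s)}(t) 1/8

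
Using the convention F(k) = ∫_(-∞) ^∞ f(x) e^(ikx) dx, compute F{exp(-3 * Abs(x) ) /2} 3/(k^2 + 9) 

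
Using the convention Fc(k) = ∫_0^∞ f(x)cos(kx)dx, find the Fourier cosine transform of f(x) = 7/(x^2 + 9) 7 * pi * exp(-3 * k)/6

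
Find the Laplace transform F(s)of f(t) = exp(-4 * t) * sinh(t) 1/((s + 4)^2 - 1)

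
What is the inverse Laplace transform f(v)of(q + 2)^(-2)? v*exp(-2*v)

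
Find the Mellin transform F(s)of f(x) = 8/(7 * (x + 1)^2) -8 * pi * (s - 1)/(7 * sin(pi * s))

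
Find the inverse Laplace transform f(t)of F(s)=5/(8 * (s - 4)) 5 * exp(4 * t)/8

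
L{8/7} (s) 8/ (7*s)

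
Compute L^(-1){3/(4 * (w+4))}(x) 3 * exp(-4 * x)/4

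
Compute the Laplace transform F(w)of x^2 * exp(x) 2/(w - 1)^3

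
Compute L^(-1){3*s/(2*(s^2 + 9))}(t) 3*cos(3*t)/2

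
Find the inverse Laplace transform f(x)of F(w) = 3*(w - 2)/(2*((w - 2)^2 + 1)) 3*exp(2*x)*cos(x)/2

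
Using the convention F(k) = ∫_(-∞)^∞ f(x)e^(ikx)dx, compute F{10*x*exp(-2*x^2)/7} 5*sqrt(2)*I*sqrt(pi)*k*exp(-k^2/8)/28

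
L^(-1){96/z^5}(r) 4 * r^4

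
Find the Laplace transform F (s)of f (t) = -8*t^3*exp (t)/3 -16/ (s - 1)^4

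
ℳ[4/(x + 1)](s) 4*pi*csc(pi*s) 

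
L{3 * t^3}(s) 18/s^4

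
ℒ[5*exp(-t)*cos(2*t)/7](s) 5*(s + 1)/(7*((s + 1)^2 + 4))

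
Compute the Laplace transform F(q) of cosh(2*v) q/(q^2 - 4) 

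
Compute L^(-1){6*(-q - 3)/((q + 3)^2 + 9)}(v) -6*exp(-3*v)*cos(3*v)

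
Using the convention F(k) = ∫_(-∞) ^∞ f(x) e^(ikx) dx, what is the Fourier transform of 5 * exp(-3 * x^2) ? 5 * sqrt(3) * sqrt(pi) * exp(-k^2/12) /3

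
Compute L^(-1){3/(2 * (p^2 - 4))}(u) 3 * sinh(2 * u)/4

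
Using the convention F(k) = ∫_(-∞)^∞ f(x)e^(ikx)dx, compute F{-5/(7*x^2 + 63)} -5*pi*exp(-3*Abs(k))/21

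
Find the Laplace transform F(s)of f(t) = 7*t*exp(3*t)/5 7/(5*(s - 3)^2)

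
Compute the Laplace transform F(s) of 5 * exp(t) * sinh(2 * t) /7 10/(7 * ((s - 1) ^2 - 4) ) 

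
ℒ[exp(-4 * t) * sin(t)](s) 1/((s + 4)^2 + 1)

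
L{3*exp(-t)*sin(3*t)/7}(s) 9/(7*((s + 1)^2 + 9))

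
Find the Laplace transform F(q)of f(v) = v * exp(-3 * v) (q + 3)^(-2)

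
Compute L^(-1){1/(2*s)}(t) 1/2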